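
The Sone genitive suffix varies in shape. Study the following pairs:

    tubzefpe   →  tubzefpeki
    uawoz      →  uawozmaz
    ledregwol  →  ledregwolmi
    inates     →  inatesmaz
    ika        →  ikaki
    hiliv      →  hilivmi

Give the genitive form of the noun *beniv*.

benivmi

Looking at the final sound of each stem: -maz when the stem ends in a sibilant (*uawoz*, *inates*); -mi when the stem ends in a non-sibilant consonant (*ledregwol*, *hiliv*); -ki when the stem ends in a vowel (*tubzefpe*, *ika*).
*beniv*: final sound = /v/, a non-sibilant consonant → -mi → *benivmi*.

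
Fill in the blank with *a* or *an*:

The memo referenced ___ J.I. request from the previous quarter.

a

The indefinite article is chosen by the initial *sound* of the following word, not its spelling.
The initialism *J.I.* is read letter by letter; the first letter, J, is pronounced /dʒeɪ/, which begins with a consonant sound.
So the article is *a*: The memo referenced a J.I. request from the previous quarter.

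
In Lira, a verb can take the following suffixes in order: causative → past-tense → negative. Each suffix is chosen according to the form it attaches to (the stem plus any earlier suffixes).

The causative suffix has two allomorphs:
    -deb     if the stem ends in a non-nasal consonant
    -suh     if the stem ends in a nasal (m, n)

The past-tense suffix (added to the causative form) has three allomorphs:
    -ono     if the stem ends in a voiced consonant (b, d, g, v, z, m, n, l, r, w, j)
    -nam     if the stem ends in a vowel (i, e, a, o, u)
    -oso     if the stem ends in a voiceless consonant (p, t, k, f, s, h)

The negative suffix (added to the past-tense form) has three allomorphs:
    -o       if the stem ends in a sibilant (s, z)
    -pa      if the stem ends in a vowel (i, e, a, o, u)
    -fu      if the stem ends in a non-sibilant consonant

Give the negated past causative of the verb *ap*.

apdebonopa

*ap*: final consonant = /p/, non-nasal → -deb → *apdeb*.
Since the final sound of the causative form *apdeb* is /b/ (a voiced consonant), it takes -ono, giving *apdebono*.
Since the final sound of the past-tense form *apdebono* is /o/ (a vowel), it takes -pa, giving *apdebonopa*.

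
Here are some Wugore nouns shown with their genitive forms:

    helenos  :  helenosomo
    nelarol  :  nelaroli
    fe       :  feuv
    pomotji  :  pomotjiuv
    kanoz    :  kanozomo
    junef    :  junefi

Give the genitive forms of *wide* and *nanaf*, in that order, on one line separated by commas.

The pattern is sibilance of the final sound: -omo when the stem ends in a sibilant (*helenos*, *kanoz*); -i when the stem ends in a non-sibilant consonant (*nelarol*, *junef*); -uv when the stem ends in a vowel (*fe*, *pomotji*).
*wide* — final sound /e/ (a vowel) → -uv → *wideuv*.
The final sound of *nanaf* is /f/, which is a non-sibilant consonant, so the suffix is -i, giving *nanafi*.

wideuv, nanafi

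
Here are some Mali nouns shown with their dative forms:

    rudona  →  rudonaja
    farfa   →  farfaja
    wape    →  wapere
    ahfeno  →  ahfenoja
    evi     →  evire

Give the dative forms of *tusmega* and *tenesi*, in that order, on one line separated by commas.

The alternation tracks the last vowel of the stem — -re when the last vowel of the stem is a front vowel (*wape*, *evi*); -ja when the last vowel of the stem is a back vowel (*rudona*, *farfa*, *ahfeno*).
*tusmega* — last vowel /a/ (a back vowel) → -ja → *tusmegaja*.
*tenesi*: last vowel = /i/, a front vowel → -re → *tenesire*.

tusmegaja, tenesire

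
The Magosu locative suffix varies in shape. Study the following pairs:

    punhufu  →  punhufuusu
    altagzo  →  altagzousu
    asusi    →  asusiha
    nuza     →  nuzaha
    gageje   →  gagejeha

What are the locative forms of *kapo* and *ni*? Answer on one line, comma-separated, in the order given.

The alternation tracks the last vowel of the stem — -usu when the last vowel of the stem is a rounded vowel (*punhufu*, *altagzo*); -ha when the last vowel of the stem is an unrounded vowel (*asusi*, *nuza*, *gageje*).
*kapo*: last vowel = /o/, a rounded vowel → -usu → *kapousu*.
*ni* — last vowel /i/ (an unrounded vowel) → -ha → *niha*.

kapousu, niha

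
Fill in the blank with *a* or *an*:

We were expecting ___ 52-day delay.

a

The indefinite article is chosen by the initial *sound* of the following word, not its spelling.
The number *52* is spoken "fifty-…", beginning with /ˈfɪfti/ — a consonant sound.
So the article is *a*: We were expecting a 52-day delay.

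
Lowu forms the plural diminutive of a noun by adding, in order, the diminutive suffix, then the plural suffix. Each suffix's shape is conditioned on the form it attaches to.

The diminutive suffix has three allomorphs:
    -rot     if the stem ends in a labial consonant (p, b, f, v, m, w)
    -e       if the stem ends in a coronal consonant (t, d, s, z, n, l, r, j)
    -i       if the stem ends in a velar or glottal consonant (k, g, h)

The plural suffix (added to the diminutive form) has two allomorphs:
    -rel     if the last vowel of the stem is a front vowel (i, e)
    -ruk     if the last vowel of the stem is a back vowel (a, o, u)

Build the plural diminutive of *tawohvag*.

The final consonant of *tawohvag* is /g/, which is velar/glottal, so the diminutive suffix is -i, giving *tawohvagi*.
The diminutive form *tawohvagi* — last vowel /i/ (a front vowel) → -rel → *tawohvagirel*.

tawohvagirel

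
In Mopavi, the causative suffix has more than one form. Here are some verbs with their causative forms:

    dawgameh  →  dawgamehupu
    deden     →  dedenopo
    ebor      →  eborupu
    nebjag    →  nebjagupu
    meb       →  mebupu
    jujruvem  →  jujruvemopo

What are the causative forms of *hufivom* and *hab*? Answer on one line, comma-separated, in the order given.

hufivomopo, habupu

The alternation tracks the final consonant of the stem — -opo when the stem ends in a nasal (*deden*, *jujruvem*); -upu when the stem ends in a non-nasal consonant (*dawgameh*, *ebor*, *nebjag*, *meb*).
The final consonant of *hufivom* is /m/, which is a nasal, so the suffix is -opo, giving *hufivomopo*.
The final consonant of *hab* is /b/, which is non-nasal, so the suffix is -upu, giving *habupu*.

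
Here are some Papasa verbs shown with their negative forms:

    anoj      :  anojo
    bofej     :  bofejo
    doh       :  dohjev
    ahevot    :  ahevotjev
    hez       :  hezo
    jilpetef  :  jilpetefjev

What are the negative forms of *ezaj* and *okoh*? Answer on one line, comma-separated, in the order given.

ezajo, okohjev

The pattern is voicing of the final consonant: -jev when the stem ends in a voiceless consonant (*doh*, *ahevot*, *jilpetef*); -o when the stem ends in a voiced consonant (*anoj*, *bofej*, *hez*).
Since the final consonant of *ezaj* is /j/ (voiced), it takes -o, giving *ezajo*.
*okoh*: final consonant = /h/, voiceless → -jev → *okohjev*.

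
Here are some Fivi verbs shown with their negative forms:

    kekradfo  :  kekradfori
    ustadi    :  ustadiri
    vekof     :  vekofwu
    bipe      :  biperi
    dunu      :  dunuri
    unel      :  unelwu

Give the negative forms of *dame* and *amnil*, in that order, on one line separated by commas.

dameri, amnilwu

Looking at the final sound of each stem: -wu when the stem ends in a consonant (*vekof*, *unel*); -ri when the stem ends in a vowel (*kekradfo*, *ustadi*, *bipe*, *dunu*).
The final sound of *dame* is /e/, which is a vowel, so the suffix is -ri, giving *dameri*.
*amnil*: final sound = /l/, a consonant → -wu → *amnilwu*.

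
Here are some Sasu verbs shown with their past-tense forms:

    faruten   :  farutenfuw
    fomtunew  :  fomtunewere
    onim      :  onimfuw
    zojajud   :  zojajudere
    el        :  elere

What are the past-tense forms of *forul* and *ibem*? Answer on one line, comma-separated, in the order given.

The alternation tracks the final consonant of the stem — -fuw when the stem ends in a nasal (*faruten*, *onim*); -ere when the stem ends in a non-nasal consonant (*fomtunew*, *zojajud*, *el*).
Since the final consonant of *forul* is /l/ (non-nasal), it takes -ere, giving *forulere*.
The final consonant of *ibem* is /m/, which is a nasal, so the suffix is -fuw, giving *ibemfuw*.

forulere, ibemfuw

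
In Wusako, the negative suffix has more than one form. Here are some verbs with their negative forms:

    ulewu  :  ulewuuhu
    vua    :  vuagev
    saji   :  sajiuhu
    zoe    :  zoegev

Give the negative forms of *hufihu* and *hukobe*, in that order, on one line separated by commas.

The pattern is height harmony: -uhu when the last vowel of the stem is a high vowel (*ulewu*, *saji*); -gev when the last vowel of the stem is a non-high vowel (*vua*, *zoe*).
*hufihu*: last vowel = /u/, a high vowel → -uhu → *hufihuuhu*.
*hukobe* — last vowel /e/ (a non-high vowel) → -gev → *hukobegev*.

hufihuuhu, hukobegev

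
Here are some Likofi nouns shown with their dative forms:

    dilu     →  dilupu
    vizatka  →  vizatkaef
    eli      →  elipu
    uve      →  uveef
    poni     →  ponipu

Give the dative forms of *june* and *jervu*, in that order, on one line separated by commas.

juneef, jervupu

The pattern is height harmony: -pu when the last vowel of the stem is a high vowel (*dilu*, *eli*, *poni*); -ef when the last vowel of the stem is a non-high vowel (*vizatka*, *uve*).
The last vowel of *june* is /e/, which is a non-high vowel, so the suffix is -ef, giving *juneef*.
*jervu*: last vowel = /u/, a high vowel → -pu → *jervupu*.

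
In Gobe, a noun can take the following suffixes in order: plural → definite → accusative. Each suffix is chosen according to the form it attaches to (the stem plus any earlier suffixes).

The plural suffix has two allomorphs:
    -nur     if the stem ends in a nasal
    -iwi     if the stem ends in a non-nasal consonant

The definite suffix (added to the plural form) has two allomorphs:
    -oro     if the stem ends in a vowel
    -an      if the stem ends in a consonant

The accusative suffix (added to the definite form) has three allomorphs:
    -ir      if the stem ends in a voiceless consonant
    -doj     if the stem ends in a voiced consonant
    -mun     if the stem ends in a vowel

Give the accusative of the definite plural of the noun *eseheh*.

*eseheh* — final consonant /h/ (non-nasal) → -iwi → *esehehiwi*.
The plural form *esehehiwi*: final sound = /i/, a vowel → -oro → *esehehiwioro*.
Since the final sound of the definite form *esehehiwioro* is /o/ (a vowel), it takes -mun, giving *esehehiwioromun*.

esehehiwioromun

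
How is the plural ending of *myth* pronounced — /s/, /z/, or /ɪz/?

The stem *myth* ends in a voiceless non-sibilant consonant.
The plural suffix surfaces as /ɪz/ after sibilants, /s/ after other voiceless consonants, and /z/ after other voiced sounds.
So the plural -s on *myth* is pronounced /s/.

/s/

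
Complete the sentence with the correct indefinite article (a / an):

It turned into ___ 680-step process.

The indefinite article is chosen by the initial *sound* of the following word, not its spelling.
The number *680* is spoken "six hundred …", beginning with /sɪks/ — a consonant sound.
So the article is *a*: It turned into a 680-step process.

a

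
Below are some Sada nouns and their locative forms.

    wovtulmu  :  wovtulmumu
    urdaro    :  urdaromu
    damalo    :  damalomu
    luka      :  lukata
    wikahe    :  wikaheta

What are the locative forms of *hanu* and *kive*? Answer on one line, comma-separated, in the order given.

Looking at the last vowel of each stem: -mu when the last vowel of the stem is a rounded vowel (*wovtulmu*, *urdaro*, *damalo*); -ta when the last vowel of the stem is an unrounded vowel (*luka*, *wikahe*).
*hanu* — last vowel /u/ (a rounded vowel) → -mu → *hanumu*.
*kive* — last vowel /e/ (an unrounded vowel) → -ta → *kiveta*.

hanumu, kiveta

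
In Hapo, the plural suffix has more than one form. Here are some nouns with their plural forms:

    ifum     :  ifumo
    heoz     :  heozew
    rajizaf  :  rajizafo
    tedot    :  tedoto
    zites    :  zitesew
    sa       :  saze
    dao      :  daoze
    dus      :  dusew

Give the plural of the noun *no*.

noze

The suffix is conditioned by the final sound: -ew when the stem ends in a sibilant (*heoz*, *zites*, *dus*); -o when the stem ends in a non-sibilant consonant (*ifum*, *rajizaf*, *tedot*); -ze when the stem ends in a vowel (*sa*, *dao*).
The final sound of *no* is /o/, which is a vowel, so the suffix is -ze, giving *noze*.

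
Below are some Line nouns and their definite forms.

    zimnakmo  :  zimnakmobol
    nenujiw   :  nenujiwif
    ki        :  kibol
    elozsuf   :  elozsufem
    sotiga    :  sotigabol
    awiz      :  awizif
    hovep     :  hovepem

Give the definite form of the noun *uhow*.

uhowif

The suffix is conditioned by the final sound: -em when the stem ends in a voiceless consonant (*elozsuf*, *hovep*); -if when the stem ends in a voiced consonant (*nenujiw*, *awiz*); -bol when the stem ends in a vowel (*zimnakmo*, *ki*, *sotiga*).
*uhow* — final sound /w/ (a voiced consonant) → -if → *uhowif*.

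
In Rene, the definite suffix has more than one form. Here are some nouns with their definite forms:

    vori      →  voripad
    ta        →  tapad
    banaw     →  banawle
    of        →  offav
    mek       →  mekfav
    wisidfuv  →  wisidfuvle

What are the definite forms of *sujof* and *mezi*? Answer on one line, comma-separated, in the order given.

sujoffav, mezipad

Looking at the final sound of each stem: -fav when the stem ends in a voiceless consonant (*of*, *mek*); -le when the stem ends in a voiced consonant (*banaw*, *wisidfuv*); -pad when the stem ends in a vowel (*vori*, *ta*).
*sujof*: final sound = /f/, a voiceless consonant → -fav → *sujoffav*.
Since the final sound of *mezi* is /i/ (a vowel), it takes -pad, giving *mezipad*.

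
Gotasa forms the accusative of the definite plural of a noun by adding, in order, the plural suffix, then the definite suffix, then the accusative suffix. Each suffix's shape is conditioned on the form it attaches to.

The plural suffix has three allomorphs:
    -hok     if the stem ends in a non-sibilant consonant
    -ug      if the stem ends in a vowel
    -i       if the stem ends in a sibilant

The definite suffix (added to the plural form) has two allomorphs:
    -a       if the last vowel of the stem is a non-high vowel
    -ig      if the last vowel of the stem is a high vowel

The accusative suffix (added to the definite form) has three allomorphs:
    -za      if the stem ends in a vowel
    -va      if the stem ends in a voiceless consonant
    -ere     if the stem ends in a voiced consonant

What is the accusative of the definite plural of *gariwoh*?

gariwohhokaza

The final sound of *gariwoh* is /h/, which is a non-sibilant consonant, so the plural suffix is -hok, giving *gariwohhok*.
Since the last vowel of the plural form *gariwohhok* is /o/ (a non-high vowel), it takes -a, giving *gariwohhoka*.
The definite form *gariwohhoka*: final sound = /a/, a vowel → -za → *gariwohhokaza*.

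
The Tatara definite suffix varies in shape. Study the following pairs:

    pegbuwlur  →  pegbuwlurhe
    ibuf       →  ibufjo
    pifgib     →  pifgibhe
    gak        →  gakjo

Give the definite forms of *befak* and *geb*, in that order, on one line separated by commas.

befakjo, gebhe

The alternation tracks the final consonant of the stem — -jo when the stem ends in a voiceless consonant (*ibuf*, *gak*); -he when the stem ends in a voiced consonant (*pegbuwlur*, *pifgib*).
*befak*: final consonant = /k/, voiceless → -jo → *befakjo*.
The final consonant of *geb* is /b/, which is voiced, so the suffix is -he, giving *gebhe*.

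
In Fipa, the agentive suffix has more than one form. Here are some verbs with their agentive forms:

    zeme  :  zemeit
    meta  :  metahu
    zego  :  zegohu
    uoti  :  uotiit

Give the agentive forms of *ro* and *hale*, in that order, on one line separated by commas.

rohu, haleit

The pattern is front/back vowel harmony: -it when the last vowel of the stem is a front vowel (*zeme*, *uoti*); -hu when the last vowel of the stem is a back vowel (*meta*, *zego*).
The last vowel of *ro* is /o/, which is a back vowel, so the suffix is -hu, giving *rohu*.
*hale* — last vowel /e/ (a front vowel) → -it → *haleit*.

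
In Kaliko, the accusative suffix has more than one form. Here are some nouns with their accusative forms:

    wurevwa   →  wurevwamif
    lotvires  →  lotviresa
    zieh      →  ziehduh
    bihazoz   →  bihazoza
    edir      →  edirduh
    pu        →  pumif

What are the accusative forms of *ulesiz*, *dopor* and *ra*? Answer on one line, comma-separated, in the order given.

Looking at the final sound of each stem: -a when the stem ends in a sibilant (*lotvires*, *bihazoz*); -duh when the stem ends in a non-sibilant consonant (*zieh*, *edir*); -mif when the stem ends in a vowel (*wurevwa*, *pu*).
The final sound of *ulesiz* is /z/, which is a sibilant, so the suffix is -a, giving *ulesiza*.
*dopor*: final sound = /r/, a non-sibilant consonant → -duh → *doporduh*.
*ra* — final sound /a/ (a vowel) → -mif → *ramif*.

ulesiza, doporduh, ramif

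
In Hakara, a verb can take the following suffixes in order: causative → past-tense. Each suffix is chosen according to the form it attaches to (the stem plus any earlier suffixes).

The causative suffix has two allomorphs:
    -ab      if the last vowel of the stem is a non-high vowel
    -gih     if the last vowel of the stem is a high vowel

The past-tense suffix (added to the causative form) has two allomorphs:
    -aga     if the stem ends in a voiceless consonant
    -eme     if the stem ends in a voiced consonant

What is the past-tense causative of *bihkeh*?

bihkehabeme

Since the last vowel of *bihkeh* is /e/ (a non-high vowel), it takes -ab, giving *bihkehab*.
The causative form *bihkehab* — final consonant /b/ (voiced) → -eme → *bihkehabeme*.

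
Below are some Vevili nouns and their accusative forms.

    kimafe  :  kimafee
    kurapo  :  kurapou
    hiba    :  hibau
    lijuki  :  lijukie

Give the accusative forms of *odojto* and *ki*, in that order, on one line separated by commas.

odojtou, kie

The pattern is front/back vowel harmony: -e when the last vowel of the stem is a front vowel (*kimafe*, *lijuki*); -u when the last vowel of the stem is a back vowel (*kurapo*, *hiba*).
*odojto* — last vowel /o/ (a back vowel) → -u → *odojtou*.
*ki* — last vowel /i/ (a front vowel) → -e → *kie*.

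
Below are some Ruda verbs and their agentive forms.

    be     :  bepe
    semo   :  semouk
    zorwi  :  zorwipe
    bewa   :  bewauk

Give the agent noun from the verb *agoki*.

agokipe

Looking at the last vowel of each stem: -pe when the last vowel of the stem is a front vowel (*be*, *zorwi*); -uk when the last vowel of the stem is a back vowel (*semo*, *bewa*).
*agoki*: last vowel = /i/, a front vowel → -pe → *agokipe*.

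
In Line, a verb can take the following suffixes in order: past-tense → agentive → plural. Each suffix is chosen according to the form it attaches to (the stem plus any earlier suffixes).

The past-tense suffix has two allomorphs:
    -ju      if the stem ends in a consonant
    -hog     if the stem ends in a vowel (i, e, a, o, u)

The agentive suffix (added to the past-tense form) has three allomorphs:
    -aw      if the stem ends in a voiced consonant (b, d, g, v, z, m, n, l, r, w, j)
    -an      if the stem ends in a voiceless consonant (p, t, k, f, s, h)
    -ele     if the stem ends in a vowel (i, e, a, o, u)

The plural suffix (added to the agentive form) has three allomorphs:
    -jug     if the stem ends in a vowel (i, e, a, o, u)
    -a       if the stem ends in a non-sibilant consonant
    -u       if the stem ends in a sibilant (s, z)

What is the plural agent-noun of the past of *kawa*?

*kawa* — final sound /a/ (a vowel) → -hog → *kawahog*.
The final sound of the past-tense form *kawahog* is /g/, which is a voiced consonant, so the agentive suffix is -aw, giving *kawahogaw*.
The agentive form *kawahogaw* — final sound /w/ (a non-sibilant consonant) → -a → *kawahogawa*.

kawahogawa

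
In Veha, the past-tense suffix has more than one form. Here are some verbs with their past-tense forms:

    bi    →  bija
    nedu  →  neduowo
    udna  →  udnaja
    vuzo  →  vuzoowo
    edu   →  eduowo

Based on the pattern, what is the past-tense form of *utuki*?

Looking at the last vowel of each stem: -owo when the last vowel of the stem is a rounded vowel (*nedu*, *vuzo*, *edu*); -ja when the last vowel of the stem is an unrounded vowel (*bi*, *udna*).
*utuki* — last vowel /i/ (an unrounded vowel) → -ja → *utukija*.

utukija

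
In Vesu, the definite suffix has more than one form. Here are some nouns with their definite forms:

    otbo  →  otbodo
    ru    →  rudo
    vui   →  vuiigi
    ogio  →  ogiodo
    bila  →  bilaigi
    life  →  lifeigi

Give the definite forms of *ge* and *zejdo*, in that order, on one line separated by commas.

Looking at the last vowel of each stem: -do when the last vowel of the stem is a rounded vowel (*otbo*, *ru*, *ogio*); -igi when the last vowel of the stem is an unrounded vowel (*vui*, *bila*, *life*).
*ge* — last vowel /e/ (an unrounded vowel) → -igi → *geigi*.
The last vowel of *zejdo* is /o/, which is a rounded vowel, so the suffix is -do, giving *zejdodo*.

geigi, zejdodo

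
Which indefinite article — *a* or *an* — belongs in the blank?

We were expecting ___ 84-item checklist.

The indefinite article is chosen by the initial *sound* of the following word, not its spelling.
The number *84* is spoken "eighty-…", beginning with /ˈeɪti/ — a vowel sound.
So the article is *an*: We were expecting an 84-item checklist.

an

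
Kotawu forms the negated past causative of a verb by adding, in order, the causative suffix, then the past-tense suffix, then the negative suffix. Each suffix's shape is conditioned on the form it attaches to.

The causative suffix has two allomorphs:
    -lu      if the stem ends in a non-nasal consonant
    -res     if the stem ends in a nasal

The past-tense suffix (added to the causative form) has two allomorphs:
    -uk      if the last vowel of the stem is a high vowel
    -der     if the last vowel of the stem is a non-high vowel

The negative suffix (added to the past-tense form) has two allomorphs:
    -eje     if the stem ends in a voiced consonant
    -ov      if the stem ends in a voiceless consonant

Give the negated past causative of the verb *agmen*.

*agmen* — final consonant /n/ (a nasal) → -res → *agmenres*.
The causative form *agmenres* — last vowel /e/ (a non-high vowel) → -der → *agmenresder*.
The final consonant of the past-tense form *agmenresder* is /r/, which is voiced, so the negative suffix is -eje, giving *agmenresdereje*.

agmenresdereje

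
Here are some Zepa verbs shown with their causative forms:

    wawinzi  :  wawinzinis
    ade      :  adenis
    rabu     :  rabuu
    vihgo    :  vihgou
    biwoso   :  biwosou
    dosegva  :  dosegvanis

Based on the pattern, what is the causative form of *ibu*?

ibuu

The pattern is rounding harmony: -u when the last vowel of the stem is a rounded vowel (*rabu*, *vihgo*, *biwoso*); -nis when the last vowel of the stem is an unrounded vowel (*wawinzi*, *ade*, *dosegva*).
Since the last vowel of *ibu* is /u/ (a rounded vowel), it takes -u, giving *ibuu*.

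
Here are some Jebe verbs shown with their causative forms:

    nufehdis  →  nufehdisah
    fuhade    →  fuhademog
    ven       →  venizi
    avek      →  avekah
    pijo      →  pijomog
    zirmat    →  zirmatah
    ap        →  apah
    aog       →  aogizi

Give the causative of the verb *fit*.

fitah

The suffix is conditioned by the final sound: -ah when the stem ends in a voiceless consonant (*nufehdis*, *avek*, *zirmat*, *ap*); -izi when the stem ends in a voiced consonant (*ven*, *aog*); -mog when the stem ends in a vowel (*fuhade*, *pijo*).
*fit* — final sound /t/ (a voiceless consonant) → -ah → *fitah*.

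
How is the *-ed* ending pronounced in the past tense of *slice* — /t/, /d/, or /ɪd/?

/t/

The stem *slice* ends in a voiceless consonant other than /t/.
The -ed suffix is realized as /ɪd/ after /t, d/; as /t/ after other voiceless consonants; and as /d/ after other voiced sounds.
So -ed on *slice* is pronounced /t/.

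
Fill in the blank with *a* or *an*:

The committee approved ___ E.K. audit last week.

The indefinite article is chosen by the initial *sound* of the following word, not its spelling.
The initialism *E.K.* is read letter by letter; the first letter, E, is pronounced /iː/, which begins with a vowel sound.
So the article is *an*: The committee approved an E.K. audit last week.

an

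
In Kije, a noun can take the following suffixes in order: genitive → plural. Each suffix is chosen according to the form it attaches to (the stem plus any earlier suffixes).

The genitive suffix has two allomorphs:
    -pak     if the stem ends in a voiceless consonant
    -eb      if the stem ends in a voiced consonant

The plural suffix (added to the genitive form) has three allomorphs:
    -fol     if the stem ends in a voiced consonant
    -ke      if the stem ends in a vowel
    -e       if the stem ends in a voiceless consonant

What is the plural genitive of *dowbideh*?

dowbidehpake

Since the final consonant of *dowbideh* is /h/ (voiceless), it takes -pak, giving *dowbidehpak*.
The genitive form *dowbidehpak* — final sound /k/ (a voiceless consonant) → -e → *dowbidehpake*.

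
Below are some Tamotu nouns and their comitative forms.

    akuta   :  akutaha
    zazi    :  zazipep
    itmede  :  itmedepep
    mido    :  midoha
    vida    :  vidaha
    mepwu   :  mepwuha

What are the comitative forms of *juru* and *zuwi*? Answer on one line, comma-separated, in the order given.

The pattern is front/back vowel harmony: -pep when the last vowel of the stem is a front vowel (*zazi*, *itmede*); -ha when the last vowel of the stem is a back vowel (*akuta*, *mido*, *vida*, *mepwu*).
Since the last vowel of *juru* is /u/ (a back vowel), it takes -ha, giving *juruha*.
Since the last vowel of *zuwi* is /i/ (a front vowel), it takes -pep, giving *zuwipep*.

juruha, zuwipep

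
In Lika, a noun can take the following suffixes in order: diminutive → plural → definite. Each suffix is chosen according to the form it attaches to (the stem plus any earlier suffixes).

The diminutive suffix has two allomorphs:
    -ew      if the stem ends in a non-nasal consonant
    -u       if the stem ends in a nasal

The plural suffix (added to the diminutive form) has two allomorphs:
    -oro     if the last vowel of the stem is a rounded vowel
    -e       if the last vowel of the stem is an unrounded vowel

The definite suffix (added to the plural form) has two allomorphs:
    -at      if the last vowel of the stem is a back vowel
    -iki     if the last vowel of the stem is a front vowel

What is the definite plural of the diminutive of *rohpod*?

rohpodeweiki

Since the final consonant of *rohpod* is /d/ (non-nasal), it takes -ew, giving *rohpodew*.
Since the last vowel of the diminutive form *rohpodew* is /e/ (an unrounded vowel), it takes -e, giving *rohpodewe*.
The last vowel of the plural form *rohpodewe* is /e/, which is a front vowel, so the definite suffix is -iki, giving *rohpodeweiki*.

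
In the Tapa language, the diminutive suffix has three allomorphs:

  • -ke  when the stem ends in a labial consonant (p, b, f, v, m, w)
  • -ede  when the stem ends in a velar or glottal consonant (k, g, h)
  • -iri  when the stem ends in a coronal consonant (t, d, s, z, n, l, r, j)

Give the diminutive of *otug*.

otugede

The final consonant of *otug* is /g/, which is velar/glottal, so the suffix is -ede, giving *otugede*.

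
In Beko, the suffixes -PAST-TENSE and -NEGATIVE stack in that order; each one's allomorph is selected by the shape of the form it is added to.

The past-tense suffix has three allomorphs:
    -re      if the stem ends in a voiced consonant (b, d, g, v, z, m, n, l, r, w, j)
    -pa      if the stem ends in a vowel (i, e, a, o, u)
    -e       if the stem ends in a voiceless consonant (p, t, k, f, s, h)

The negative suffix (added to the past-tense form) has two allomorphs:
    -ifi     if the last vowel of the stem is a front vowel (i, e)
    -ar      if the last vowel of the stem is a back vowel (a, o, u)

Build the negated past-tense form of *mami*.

The final sound of *mami* is /i/, which is a vowel, so the past-tense suffix is -pa, giving *mamipa*.
The last vowel of the past-tense form *mamipa* is /a/, which is a back vowel, so the negative suffix is -ar, giving *mamipaar*.

mamipaar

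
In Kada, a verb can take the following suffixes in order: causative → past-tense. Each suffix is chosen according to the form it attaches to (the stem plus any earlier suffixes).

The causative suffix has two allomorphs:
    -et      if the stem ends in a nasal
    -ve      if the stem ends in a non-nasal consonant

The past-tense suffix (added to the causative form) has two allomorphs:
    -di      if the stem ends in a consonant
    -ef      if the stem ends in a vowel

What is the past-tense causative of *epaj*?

Since the final consonant of *epaj* is /j/ (non-nasal), it takes -ve, giving *epajve*.
The causative form *epajve*: final sound = /e/, a vowel → -ef → *epajveef*.

epajveef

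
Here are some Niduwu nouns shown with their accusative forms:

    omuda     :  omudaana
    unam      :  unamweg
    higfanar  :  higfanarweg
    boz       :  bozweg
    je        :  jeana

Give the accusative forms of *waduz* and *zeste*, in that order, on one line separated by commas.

waduzweg, zesteana

The pattern is consonant vs. vowel: -weg when the stem ends in a consonant (*unam*, *higfanar*, *boz*); -ana when the stem ends in a vowel (*omuda*, *je*).
*waduz* — final sound /z/ (a consonant) → -weg → *waduzweg*.
Since the final sound of *zeste* is /e/ (a vowel), it takes -ana, giving *zesteana*.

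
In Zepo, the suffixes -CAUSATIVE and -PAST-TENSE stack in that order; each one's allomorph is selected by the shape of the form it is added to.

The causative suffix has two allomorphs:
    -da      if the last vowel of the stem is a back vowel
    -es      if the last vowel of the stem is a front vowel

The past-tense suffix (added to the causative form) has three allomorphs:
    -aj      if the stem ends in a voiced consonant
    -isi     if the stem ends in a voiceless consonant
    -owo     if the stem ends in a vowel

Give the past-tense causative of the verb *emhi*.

The last vowel of *emhi* is /i/, which is a front vowel, so the causative suffix is -es, giving *emhies*.
The final sound of the causative form *emhies* is /s/, which is a voiceless consonant, so the past-tense suffix is -isi, giving *emhiesisi*.

emhiesisi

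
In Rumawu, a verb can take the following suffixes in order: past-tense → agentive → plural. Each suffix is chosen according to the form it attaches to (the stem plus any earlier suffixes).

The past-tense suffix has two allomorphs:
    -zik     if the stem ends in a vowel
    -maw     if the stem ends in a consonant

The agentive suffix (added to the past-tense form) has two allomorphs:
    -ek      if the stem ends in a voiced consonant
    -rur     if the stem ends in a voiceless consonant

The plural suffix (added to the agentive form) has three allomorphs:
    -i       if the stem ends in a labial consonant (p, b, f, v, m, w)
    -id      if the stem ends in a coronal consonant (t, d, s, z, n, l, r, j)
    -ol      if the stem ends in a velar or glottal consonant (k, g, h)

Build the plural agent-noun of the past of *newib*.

newibmawekol

*newib*: final sound = /b/, a consonant → -maw → *newibmaw*.
The final consonant of the past-tense form *newibmaw* is /w/, which is voiced, so the agentive suffix is -ek, giving *newibmawek*.
Since the final consonant of the agentive form *newibmawek* is /k/ (velar/glottal), it takes -ol, giving *newibmawekol*.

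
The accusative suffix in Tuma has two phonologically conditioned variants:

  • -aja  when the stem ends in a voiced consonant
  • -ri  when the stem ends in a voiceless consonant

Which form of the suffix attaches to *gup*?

-ri

The final consonant of *gup* is /p/, which is voiceless, so the suffix is -ri.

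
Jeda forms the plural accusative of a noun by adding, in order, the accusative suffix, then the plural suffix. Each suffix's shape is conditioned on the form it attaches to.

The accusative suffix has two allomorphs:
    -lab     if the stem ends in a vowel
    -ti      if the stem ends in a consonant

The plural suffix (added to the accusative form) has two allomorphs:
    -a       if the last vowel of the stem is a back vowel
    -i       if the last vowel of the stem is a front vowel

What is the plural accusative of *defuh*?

*defuh* — final sound /h/ (a consonant) → -ti → *defuhti*.
Since the last vowel of the accusative form *defuhti* is /i/ (a front vowel), it takes -i, giving *defuhtii*.

defuhtii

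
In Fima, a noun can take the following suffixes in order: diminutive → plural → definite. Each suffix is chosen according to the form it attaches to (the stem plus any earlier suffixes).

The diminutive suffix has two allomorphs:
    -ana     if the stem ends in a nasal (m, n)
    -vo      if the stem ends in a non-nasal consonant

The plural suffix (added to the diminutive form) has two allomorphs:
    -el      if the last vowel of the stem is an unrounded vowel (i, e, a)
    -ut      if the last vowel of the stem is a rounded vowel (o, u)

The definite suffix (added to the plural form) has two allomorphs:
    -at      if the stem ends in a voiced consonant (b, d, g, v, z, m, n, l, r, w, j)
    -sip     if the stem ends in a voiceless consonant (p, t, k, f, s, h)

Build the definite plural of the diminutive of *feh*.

The final consonant of *feh* is /h/, which is non-nasal, so the diminutive suffix is -vo, giving *fehvo*.
Since the last vowel of the diminutive form *fehvo* is /o/ (a rounded vowel), it takes -ut, giving *fehvout*.
Since the final consonant of the plural form *fehvout* is /t/ (voiceless), it takes -sip, giving *fehvoutsip*.

fehvoutsip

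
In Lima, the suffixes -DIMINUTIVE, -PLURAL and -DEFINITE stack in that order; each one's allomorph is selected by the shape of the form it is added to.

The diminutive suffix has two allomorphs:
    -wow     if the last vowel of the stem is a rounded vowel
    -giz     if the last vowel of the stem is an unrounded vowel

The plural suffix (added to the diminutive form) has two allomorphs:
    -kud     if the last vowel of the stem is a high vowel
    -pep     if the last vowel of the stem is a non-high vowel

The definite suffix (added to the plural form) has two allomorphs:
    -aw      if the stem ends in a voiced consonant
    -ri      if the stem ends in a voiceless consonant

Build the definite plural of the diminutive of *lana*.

*lana* — last vowel /a/ (an unrounded vowel) → -giz → *lanagiz*.
The last vowel of the diminutive form *lanagiz* is /i/, which is a high vowel, so the plural suffix is -kud, giving *lanagizkud*.
The plural form *lanagizkud* — final consonant /d/ (voiced) → -aw → *lanagizkudaw*.

lanagizkudaw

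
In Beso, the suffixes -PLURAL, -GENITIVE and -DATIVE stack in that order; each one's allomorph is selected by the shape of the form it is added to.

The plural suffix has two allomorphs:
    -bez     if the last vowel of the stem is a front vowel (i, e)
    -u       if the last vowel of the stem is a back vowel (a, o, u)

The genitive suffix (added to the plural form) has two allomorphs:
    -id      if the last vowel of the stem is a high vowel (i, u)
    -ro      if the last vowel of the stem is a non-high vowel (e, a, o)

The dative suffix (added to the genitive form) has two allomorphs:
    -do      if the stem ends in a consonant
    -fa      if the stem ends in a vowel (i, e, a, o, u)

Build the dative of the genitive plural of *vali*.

valibezrofa

*vali*: last vowel = /i/, a front vowel → -bez → *valibez*.
The plural form *valibez*: last vowel = /e/, a non-high vowel → -ro → *valibezro*.
The final sound of the genitive form *valibezro* is /o/, which is a vowel, so the dative suffix is -fa, giving *valibezrofa*.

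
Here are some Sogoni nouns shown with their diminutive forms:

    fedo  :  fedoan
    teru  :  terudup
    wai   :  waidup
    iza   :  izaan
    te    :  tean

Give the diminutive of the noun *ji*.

jidup

The alternation tracks the last vowel of the stem — -dup when the last vowel of the stem is a high vowel (*teru*, *wai*); -an when the last vowel of the stem is a non-high vowel (*fedo*, *iza*, *te*).
Since the last vowel of *ji* is /i/ (a high vowel), it takes -dup, giving *jidup*.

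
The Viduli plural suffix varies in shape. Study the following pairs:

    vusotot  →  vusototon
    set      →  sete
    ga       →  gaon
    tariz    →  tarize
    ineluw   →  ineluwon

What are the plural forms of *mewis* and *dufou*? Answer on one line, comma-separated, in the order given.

mewise, dufouon

The suffix is conditioned by the last vowel: -e when the last vowel of the stem is a front vowel (*set*, *tariz*); -on when the last vowel of the stem is a back vowel (*vusotot*, *ga*, *ineluw*).
*mewis* — last vowel /i/ (a front vowel) → -e → *mewise*.
*dufou*: last vowel = /u/, a back vowel → -on → *dufouon*.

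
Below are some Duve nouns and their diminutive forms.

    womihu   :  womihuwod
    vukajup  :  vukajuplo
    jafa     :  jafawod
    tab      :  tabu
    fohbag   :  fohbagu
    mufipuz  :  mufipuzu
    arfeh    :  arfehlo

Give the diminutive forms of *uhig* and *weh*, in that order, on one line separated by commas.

uhigu, wehlo

The alternation tracks the final sound of the stem — -lo when the stem ends in a voiceless consonant (*vukajup*, *arfeh*); -u when the stem ends in a voiced consonant (*tab*, *fohbag*, *mufipuz*); -wod when the stem ends in a vowel (*womihu*, *jafa*).
The final sound of *uhig* is /g/, which is a voiced consonant, so the suffix is -u, giving *uhigu*.
Since the final sound of *weh* is /h/ (a voiceless consonant), it takes -lo, giving *wehlo*.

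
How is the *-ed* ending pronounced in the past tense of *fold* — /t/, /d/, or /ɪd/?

/ɪd/

The stem *fold* ends in /t/ or /d/.
The -ed suffix is realized as /ɪd/ after /t, d/; as /t/ after other voiceless consonants; and as /d/ after other voiced sounds.
So -ed on *fold* is pronounced /ɪd/.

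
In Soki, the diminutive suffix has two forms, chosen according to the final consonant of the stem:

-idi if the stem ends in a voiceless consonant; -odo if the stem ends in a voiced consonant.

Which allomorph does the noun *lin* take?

-odo

The final consonant of *lin* is /n/, which is voiced, so the suffix is -odo.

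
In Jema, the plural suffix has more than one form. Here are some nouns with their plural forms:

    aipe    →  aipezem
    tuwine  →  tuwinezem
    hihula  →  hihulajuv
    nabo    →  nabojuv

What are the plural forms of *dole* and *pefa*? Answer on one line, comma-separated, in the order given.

dolezem, pefajuv

The suffix is conditioned by the last vowel: -zem when the last vowel of the stem is a front vowel (*aipe*, *tuwine*); -juv when the last vowel of the stem is a back vowel (*hihula*, *nabo*).
The last vowel of *dole* is /e/, which is a front vowel, so the suffix is -zem, giving *dolezem*.
*pefa*: last vowel = /a/, a back vowel → -juv → *pefajuv*.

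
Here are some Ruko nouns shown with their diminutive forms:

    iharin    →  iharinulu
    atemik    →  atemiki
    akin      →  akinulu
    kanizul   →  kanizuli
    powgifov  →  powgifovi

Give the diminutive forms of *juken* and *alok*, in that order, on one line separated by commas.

jukenulu, aloki

The suffix is conditioned by the final consonant: -ulu when the stem ends in a nasal (*iharin*, *akin*); -i when the stem ends in a non-nasal consonant (*atemik*, *kanizul*, *powgifov*).
*juken*: final consonant = /n/, a nasal → -ulu → *jukenulu*.
Since the final consonant of *alok* is /k/ (non-nasal), it takes -i, giving *aloki*.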